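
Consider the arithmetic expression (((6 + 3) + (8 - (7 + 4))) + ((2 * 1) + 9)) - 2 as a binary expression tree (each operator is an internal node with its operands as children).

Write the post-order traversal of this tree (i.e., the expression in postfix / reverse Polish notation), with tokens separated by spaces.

6 3 + 8 7 4 + - + 2 1 * 9 + + 2 -

Post-order on an expression tree gives postfix notation: for each operator, emit left operand, right operand, then the operator.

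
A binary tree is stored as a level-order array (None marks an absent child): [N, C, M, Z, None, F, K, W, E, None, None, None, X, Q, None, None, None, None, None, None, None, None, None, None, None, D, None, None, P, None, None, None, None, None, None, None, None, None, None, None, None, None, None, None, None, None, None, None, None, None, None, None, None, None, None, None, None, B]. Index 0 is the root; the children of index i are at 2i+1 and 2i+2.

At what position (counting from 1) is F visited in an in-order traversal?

In-order visits the left subtree, then the node, then the right subtree.
At N: go left to C.
  At C: go left to Z.
    At Z: go left to W.
      W is a leaf — visit W.
    Visit Z.
    At Z: go right to E.
      E is a leaf — visit E.
  Visit C.
  At C: no right child.
Visit N.
At N: go right to M.
  At M: go left to F.
    At F: no left child.
    Visit F.
    At F: go right to X.
      At X: go left to D.
        D is a leaf — visit D.
      Visit X.
      At X: no right child.
  Visit M.
  At M: go right to K.
    At K: go left to Q.
      At Q: no left child.
      Visit Q.
      At Q: go right to P.
        At P: go left to B.
          B is a leaf — visit B.
        Visit P.
        At P: no right child.
    Visit K.
    At K: no right child.
Full in-order sequence: W, Z, E, C, N, F, D, X, M, Q, B, P, K.

6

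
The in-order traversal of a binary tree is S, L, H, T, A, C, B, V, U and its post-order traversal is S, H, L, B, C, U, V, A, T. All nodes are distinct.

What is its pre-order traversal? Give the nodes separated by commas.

The last element of post-order is the root; it splits in-order into left and right subtrees.
Root T: left subtree has 3 nodes {S, L, H}, right has 5 {A, C, B, V, U}.
  Root L: left subtree has 1 node {S}, right has 1 {H}.
  Root A: left subtree has 0 nodes { }, right has 4 {C, B, V, U}.
    Root V: left subtree has 2 nodes {C, B}, right has 1 {U}.
      Root C: left subtree has 0 nodes { }, right has 1 {B}.

T, L, S, H, A, V, C, B, U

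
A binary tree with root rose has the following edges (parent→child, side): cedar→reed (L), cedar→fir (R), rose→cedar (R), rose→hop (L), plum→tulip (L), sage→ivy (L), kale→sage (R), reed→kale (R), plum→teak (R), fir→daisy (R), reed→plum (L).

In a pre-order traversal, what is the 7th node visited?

Pre-order visits the node, then its left subtree, then its right subtree.
Visit rose.
At rose: go left to hop.
  hop is a leaf — visit hop.
At rose: go right to cedar.
  Visit cedar.
  At cedar: go left to reed.
    Visit reed.
    At reed: go left to plum.
      Visit plum.
      At plum: go left to tulip.
        tulip is a leaf — visit tulip.
      At plum: go right to teak.
        teak is a leaf — visit teak.
    At reed: go right to kale.
      Visit kale.
      At kale: no left child.
      At kale: go right to sage.
        Visit sage.
        At sage: go left to ivy.
          ivy is a leaf — visit ivy.
        At sage: no right child.
  At cedar: go right to fir.
    Visit fir.
    At fir: no left child.
    At fir: go right to daisy.
      daisy is a leaf — visit daisy.
Full pre-order sequence: rose, hop, cedar, reed, plum, tulip, teak, kale, sage, ivy, fir, daisy.

teak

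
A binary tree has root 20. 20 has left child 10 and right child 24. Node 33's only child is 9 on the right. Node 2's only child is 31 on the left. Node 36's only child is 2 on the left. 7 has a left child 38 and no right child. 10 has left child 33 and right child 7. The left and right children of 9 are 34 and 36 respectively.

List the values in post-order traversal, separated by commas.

Post-order visits the left subtree, then the right subtree, then the node.
At 20: go left to 10.
  At 10: go left to 33.
    At 33: no left child.
    At 33: go right to 9.
      At 9: go left to 34.
        34 is a leaf — visit 34.
      At 9: go right to 36.
        At 36: go left to 2.
          At 2: go left to 31.
            31 is a leaf — visit 31.
          At 2: no right child.
          Visit 2.
        At 36: no right child.
        Visit 36.
      Visit 9.
    Visit 33.
  At 10: go right to 7.
    At 7: go left to 38.
      38 is a leaf — visit 38.
    At 7: no right child.
    Visit 7.
  Visit 10.
At 20: go right to 24.
  24 is a leaf — visit 24.
Visit 20.

34, 31, 2, 36, 9, 33, 38, 7, 10, 24, 20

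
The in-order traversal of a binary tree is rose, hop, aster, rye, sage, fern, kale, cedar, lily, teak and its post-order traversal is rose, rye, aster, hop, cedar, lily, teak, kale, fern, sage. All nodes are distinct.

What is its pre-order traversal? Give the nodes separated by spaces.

The last element of post-order is the root; it splits in-order into left and right subtrees.
Root sage: left subtree has 4 nodes {rose, hop, aster, rye}, right has 5 {fern, kale, cedar, lily, teak}.
  Root hop: left subtree has 1 node {rose}, right has 2 {aster, rye}.
    Root aster: left subtree has 0 nodes { }, right has 1 {rye}.
  Root fern: left subtree has 0 nodes { }, right has 4 {kale, cedar, lily, teak}.
    Root kale: left subtree has 0 nodes { }, right has 3 {cedar, lily, teak}.
      Root teak: left subtree has 2 nodes {cedar, lily}, right has 0 { }.
        Root lily: left subtree has 1 node {cedar}, right has 0 { }.

sage hop rose aster rye fern kale teak lily cedar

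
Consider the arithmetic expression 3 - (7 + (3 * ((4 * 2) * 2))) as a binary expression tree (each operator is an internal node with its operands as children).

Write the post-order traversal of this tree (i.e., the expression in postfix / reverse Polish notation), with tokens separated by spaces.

3 7 3 4 2 * 2 * * + -

Post-order on an expression tree gives postfix notation: for each operator, emit left operand, right operand, then the operator.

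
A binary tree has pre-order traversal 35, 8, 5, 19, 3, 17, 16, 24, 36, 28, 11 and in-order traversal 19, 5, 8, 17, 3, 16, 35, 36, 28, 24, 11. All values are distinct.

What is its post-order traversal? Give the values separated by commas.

The first element of pre-order is the root; it splits in-order into left and right subtrees.
Root 35: left subtree has 6 nodes {19, 5, 8, 17, 3, 16}, right has 4 {36, 28, 24, 11}.
  Root 8: left subtree has 2 nodes {19, 5}, right has 3 {17, 3, 16}.
    Root 5: left subtree has 1 node {19}, right has 0 { }.
    Root 3: left subtree has 1 node {17}, right has 1 {16}.
  Root 24: left subtree has 2 nodes {36, 28}, right has 1 {11}.
    Root 36: left subtree has 0 nodes { }, right has 1 {28}.

19, 5, 17, 16, 3, 8, 28, 36, 11, 24, 35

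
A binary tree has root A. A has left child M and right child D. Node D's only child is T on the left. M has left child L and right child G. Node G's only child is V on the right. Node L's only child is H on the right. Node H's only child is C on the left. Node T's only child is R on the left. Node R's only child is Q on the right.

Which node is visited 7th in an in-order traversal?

In-order visits the left subtree, then the node, then the right subtree.
At A: go left to M.
  At M: go left to L.
    At L: no left child.
    Visit L.
    At L: go right to H.
      At H: go left to C.
        C is a leaf — visit C.
      Visit H.
      At H: no right child.
  Visit M.
  At M: go right to G.
    At G: no left child.
    Visit G.
    At G: go right to V.
      V is a leaf — visit V.
Visit A.
At A: go right to D.
  At D: go left to T.
    At T: go left to R.
      At R: no left child.
      Visit R.
      At R: go right to Q.
        Q is a leaf — visit Q.
    Visit T.
    At T: no right child.
  Visit D.
  At D: no right child.
Full in-order sequence: L, C, H, M, G, V, A, R, Q, T, D.

A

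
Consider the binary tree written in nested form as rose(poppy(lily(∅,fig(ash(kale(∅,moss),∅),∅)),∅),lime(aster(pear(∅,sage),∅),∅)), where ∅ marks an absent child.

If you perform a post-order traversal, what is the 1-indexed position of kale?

2

Post-order visits the left subtree, then the right subtree, then the node.
At rose: go left to poppy.
  At poppy: go left to lily.
    At lily: no left child.
    At lily: go right to fig.
      At fig: go left to ash.
        At ash: go left to kale.
          At kale: no left child.
          At kale: go right to moss.
            moss is a leaf — visit moss.
          Visit kale.
        At ash: no right child.
        Visit ash.
      At fig: no right child.
      Visit fig.
    Visit lily.
  At poppy: no right child.
  Visit poppy.
At rose: go right to lime.
  At lime: go left to aster.
    At aster: go left to pear.
      At pear: no left child.
      At pear: go right to sage.
        sage is a leaf — visit sage.
      Visit pear.
    At aster: no right child.
    Visit aster.
  At lime: no right child.
  Visit lime.
Visit rose.
Full post-order sequence: moss, kale, ash, fig, lily, poppy, sage, pear, aster, lime, rose.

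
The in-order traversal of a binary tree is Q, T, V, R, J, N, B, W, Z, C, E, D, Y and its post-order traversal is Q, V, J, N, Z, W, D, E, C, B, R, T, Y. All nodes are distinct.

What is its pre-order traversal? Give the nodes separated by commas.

Y, T, Q, R, V, B, N, J, C, W, Z, E, D

The last element of post-order is the root; it splits in-order into left and right subtrees.
Root Y: left subtree has 12 nodes {Q, T, V, R, J, N, B, W, Z, C, E, D}, right has 0 { }.
  Root T: left subtree has 1 node {Q}, right has 10 {V, R, J, N, B, W, Z, C, E, D}.
    Root R: left subtree has 1 node {V}, right has 8 {J, N, B, W, Z, C, E, D}.
      Root B: left subtree has 2 nodes {J, N}, right has 5 {W, Z, C, E, D}.
        Root N: left subtree has 1 node {J}, right has 0 { }.
        Root C: left subtree has 2 nodes {W, Z}, right has 2 {E, D}.
          Root W: left subtree has 0 nodes { }, right has 1 {Z}.
          Root E: left subtree has 0 nodes { }, right has 1 {D}.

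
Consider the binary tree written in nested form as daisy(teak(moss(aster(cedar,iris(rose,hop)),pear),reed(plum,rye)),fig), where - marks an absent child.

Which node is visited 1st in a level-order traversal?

daisy

Level-order visits nodes level by level from the root, left to right within each level.
Level 0: daisy
Level 1: teak, fig
Level 2: moss, reed
Level 3: aster, pear, plum, rye
Level 4: cedar, iris
Level 5: rose, hop
Full level-order sequence: daisy, teak, fig, moss, reed, aster, pear, plum, rye, cedar, iris, rose, hop.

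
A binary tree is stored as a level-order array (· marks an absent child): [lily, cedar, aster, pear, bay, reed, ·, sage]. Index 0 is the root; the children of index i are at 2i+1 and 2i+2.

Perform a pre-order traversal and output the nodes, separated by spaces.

lily cedar pear sage bay aster reed

Pre-order visits the node, then its left subtree, then its right subtree.
Visit lily.
At lily: go left to cedar.
  Visit cedar.
  At cedar: go left to pear.
    Visit pear.
    At pear: go left to sage.
      sage is a leaf — visit sage.
    At pear: no right child.
  At cedar: go right to bay.
    bay is a leaf — visit bay.
At lily: go right to aster.
  Visit aster.
  At aster: go left to reed.
    reed is a leaf — visit reed.
  At aster: no right child.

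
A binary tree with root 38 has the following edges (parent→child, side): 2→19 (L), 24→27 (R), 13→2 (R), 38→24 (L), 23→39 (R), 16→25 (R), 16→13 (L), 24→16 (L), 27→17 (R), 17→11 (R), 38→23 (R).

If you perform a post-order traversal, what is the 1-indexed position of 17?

Post-order visits the left subtree, then the right subtree, then the node.
At 38: go left to 24.
  At 24: go left to 16.
    At 16: go left to 13.
      At 13: no left child.
      At 13: go right to 2.
        At 2: go left to 19.
          19 is a leaf — visit 19.
        At 2: no right child.
        Visit 2.
      Visit 13.
    At 16: go right to 25.
      25 is a leaf — visit 25.
    Visit 16.
  At 24: go right to 27.
    At 27: no left child.
    At 27: go right to 17.
      At 17: no left child.
      At 17: go right to 11.
        11 is a leaf — visit 11.
      Visit 17.
    Visit 27.
  Visit 24.
At 38: go right to 23.
  At 23: no left child.
  At 23: go right to 39.
    39 is a leaf — visit 39.
  Visit 23.
Visit 38.
Full post-order sequence: 19, 2, 13, 25, 16, 11, 17, 27, 24, 39, 23, 38.

7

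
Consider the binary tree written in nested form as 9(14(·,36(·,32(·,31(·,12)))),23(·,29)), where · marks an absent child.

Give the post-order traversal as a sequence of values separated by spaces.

Post-order visits the left subtree, then the right subtree, then the node.
At 9: go left to 14.
  At 14: no left child.
  At 14: go right to 36.
    At 36: no left child.
    At 36: go right to 32.
      At 32: no left child.
      At 32: go right to 31.
        At 31: no left child.
        At 31: go right to 12.
          12 is a leaf — visit 12.
        Visit 31.
      Visit 32.
    Visit 36.
  Visit 14.
At 9: go right to 23.
  At 23: no left child.
  At 23: go right to 29.
    29 is a leaf — visit 29.
  Visit 23.
Visit 9.

12 31 32 36 14 29 23 9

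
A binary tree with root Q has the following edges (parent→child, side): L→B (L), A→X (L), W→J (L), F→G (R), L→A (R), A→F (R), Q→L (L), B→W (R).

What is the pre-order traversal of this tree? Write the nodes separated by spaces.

Pre-order visits the node, then its left subtree, then its right subtree.
Visit Q.
At Q: go left to L.
  Visit L.
  At L: go left to B.
    Visit B.
    At B: no left child.
    At B: go right to W.
      Visit W.
      At W: go left to J.
        J is a leaf — visit J.
      At W: no right child.
  At L: go right to A.
    Visit A.
    At A: go left to X.
      X is a leaf — visit X.
    At A: go right to F.
      Visit F.
      At F: no left child.
      At F: go right to G.
        G is a leaf — visit G.
At Q: no right child.

Q L B W J A X F G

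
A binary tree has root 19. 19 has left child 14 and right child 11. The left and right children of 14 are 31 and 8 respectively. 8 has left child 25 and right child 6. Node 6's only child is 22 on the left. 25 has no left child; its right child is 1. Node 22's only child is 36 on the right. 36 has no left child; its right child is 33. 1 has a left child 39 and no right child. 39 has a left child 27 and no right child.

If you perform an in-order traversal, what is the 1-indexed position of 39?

5

In-order visits the left subtree, then the node, then the right subtree.
At 19: go left to 14.
  At 14: go left to 31.
    31 is a leaf — visit 31.
  Visit 14.
  At 14: go right to 8.
    At 8: go left to 25.
      At 25: no left child.
      Visit 25.
      At 25: go right to 1.
        At 1: go left to 39.
          At 39: go left to 27.
            27 is a leaf — visit 27.
          Visit 39.
          At 39: no right child.
        Visit 1.
        At 1: no right child.
    Visit 8.
    At 8: go right to 6.
      At 6: go left to 22.
        At 22: no left child.
        Visit 22.
        At 22: go right to 36.
          At 36: no left child.
          Visit 36.
          At 36: go right to 33.
            33 is a leaf — visit 33.
      Visit 6.
      At 6: no right child.
Visit 19.
At 19: go right to 11.
  11 is a leaf — visit 11.
Full in-order sequence: 31, 14, 25, 27, 39, 1, 8, 22, 36, 33, 6, 19, 11.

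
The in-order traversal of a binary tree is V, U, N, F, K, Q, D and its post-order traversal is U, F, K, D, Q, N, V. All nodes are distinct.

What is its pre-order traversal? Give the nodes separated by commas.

The last element of post-order is the root; it splits in-order into left and right subtrees.
Root V: left subtree has 0 nodes { }, right has 6 {U, N, F, K, Q, D}.
  Root N: left subtree has 1 node {U}, right has 4 {F, K, Q, D}.
    Root Q: left subtree has 2 nodes {F, K}, right has 1 {D}.
      Root K: left subtree has 1 node {F}, right has 0 { }.

V, N, U, Q, K, F, D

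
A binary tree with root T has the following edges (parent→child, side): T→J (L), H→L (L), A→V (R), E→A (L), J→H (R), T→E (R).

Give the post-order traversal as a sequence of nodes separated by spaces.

L H J V A E T

Post-order visits the left subtree, then the right subtree, then the node.
At T: go left to J.
  At J: no left child.
  At J: go right to H.
    At H: go left to L.
      L is a leaf — visit L.
    At H: no right child.
    Visit H.
  Visit J.
At T: go right to E.
  At E: go left to A.
    At A: no left child.
    At A: go right to V.
      V is a leaf — visit V.
    Visit A.
  At E: no right child.
  Visit E.
Visit T.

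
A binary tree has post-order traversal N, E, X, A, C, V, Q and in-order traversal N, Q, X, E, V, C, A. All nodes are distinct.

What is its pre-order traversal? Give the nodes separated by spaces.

Q N V X E C A

The last element of post-order is the root; it splits in-order into left and right subtrees.
Root Q: left subtree has 1 node {N}, right has 5 {X, E, V, C, A}.
  Root V: left subtree has 2 nodes {X, E}, right has 2 {C, A}.
    Root X: left subtree has 0 nodes { }, right has 1 {E}.
    Root C: left subtree has 0 nodes { }, right has 1 {A}.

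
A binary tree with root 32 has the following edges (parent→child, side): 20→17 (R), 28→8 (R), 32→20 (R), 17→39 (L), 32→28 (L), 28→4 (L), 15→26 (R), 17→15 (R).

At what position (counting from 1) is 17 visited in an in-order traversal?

7

In-order visits the left subtree, then the node, then the right subtree.
At 32: go left to 28.
  At 28: go left to 4.
    4 is a leaf — visit 4.
  Visit 28.
  At 28: go right to 8.
    8 is a leaf — visit 8.
Visit 32.
At 32: go right to 20.
  At 20: no left child.
  Visit 20.
  At 20: go right to 17.
    At 17: go left to 39.
      39 is a leaf — visit 39.
    Visit 17.
    At 17: go right to 15.
      At 15: no left child.
      Visit 15.
      At 15: go right to 26.
        26 is a leaf — visit 26.
Full in-order sequence: 4, 28, 8, 32, 20, 39, 17, 15, 26.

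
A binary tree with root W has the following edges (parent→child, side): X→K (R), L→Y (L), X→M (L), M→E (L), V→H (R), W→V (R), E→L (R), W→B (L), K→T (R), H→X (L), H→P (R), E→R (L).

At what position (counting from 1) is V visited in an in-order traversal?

In-order visits the left subtree, then the node, then the right subtree.
At W: go left to B.
  B is a leaf — visit B.
Visit W.
At W: go right to V.
  At V: no left child.
  Visit V.
  At V: go right to H.
    At H: go left to X.
      At X: go left to M.
        At M: go left to E.
          At E: go left to R.
            R is a leaf — visit R.
          Visit E.
          At E: go right to L.
            At L: go left to Y.
              Y is a leaf — visit Y.
            Visit L.
            At L: no right child.
        Visit M.
        At M: no right child.
      Visit X.
      At X: go right to K.
        At K: no left child.
        Visit K.
        At K: go right to T.
          T is a leaf — visit T.
    Visit H.
    At H: go right to P.
      P is a leaf — visit P.
Full in-order sequence: B, W, V, R, E, Y, L, M, X, K, T, H, P.

3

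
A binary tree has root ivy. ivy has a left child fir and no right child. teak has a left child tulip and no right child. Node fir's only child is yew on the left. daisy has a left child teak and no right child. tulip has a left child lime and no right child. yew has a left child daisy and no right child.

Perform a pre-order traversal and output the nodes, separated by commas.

ivy, fir, yew, daisy, teak, tulip, lime

Pre-order visits the node, then its left subtree, then its right subtree.
Visit ivy.
At ivy: go left to fir.
  Visit fir.
  At fir: go left to yew.
    Visit yew.
    At yew: go left to daisy.
      Visit daisy.
      At daisy: go left to teak.
        Visit teak.
        At teak: go left to tulip.
          Visit tulip.
          At tulip: go left to lime.
            lime is a leaf — visit lime.
          At tulip: no right child.
        At teak: no right child.
      At daisy: no right child.
    At yew: no right child.
  At fir: no right child.
At ivy: no right child.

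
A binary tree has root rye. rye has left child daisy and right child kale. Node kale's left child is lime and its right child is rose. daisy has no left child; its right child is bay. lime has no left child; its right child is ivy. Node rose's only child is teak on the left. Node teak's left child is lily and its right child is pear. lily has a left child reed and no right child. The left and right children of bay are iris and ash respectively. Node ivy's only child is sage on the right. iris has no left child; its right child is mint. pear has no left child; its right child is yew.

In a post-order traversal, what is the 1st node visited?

mint

Post-order visits the left subtree, then the right subtree, then the node.
At rye: go left to daisy.
  At daisy: no left child.
  At daisy: go right to bay.
    At bay: go left to iris.
      At iris: no left child.
      At iris: go right to mint.
        mint is a leaf — visit mint.
      Visit iris.
    At bay: go right to ash.
      ash is a leaf — visit ash.
    Visit bay.
  Visit daisy.
At rye: go right to kale.
  At kale: go left to lime.
    At lime: no left child.
    At lime: go right to ivy.
      At ivy: no left child.
      At ivy: go right to sage.
        sage is a leaf — visit sage.
      Visit ivy.
    Visit lime.
  At kale: go right to rose.
    At rose: go left to teak.
      At teak: go left to lily.
        At lily: go left to reed.
          reed is a leaf — visit reed.
        At lily: no right child.
        Visit lily.
      At teak: go right to pear.
        At pear: no left child.
        At pear: go right to yew.
          yew is a leaf — visit yew.
        Visit pear.
      Visit teak.
    At rose: no right child.
    Visit rose.
  Visit kale.
Visit rye.
Full post-order sequence: mint, iris, ash, bay, daisy, sage, ivy, lime, reed, lily, yew, pear, teak, rose, kale, rye.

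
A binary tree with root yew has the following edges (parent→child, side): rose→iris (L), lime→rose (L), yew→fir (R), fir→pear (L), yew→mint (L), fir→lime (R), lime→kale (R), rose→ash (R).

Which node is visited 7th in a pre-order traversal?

Pre-order visits the node, then its left subtree, then its right subtree.
Visit yew.
At yew: go left to mint.
  mint is a leaf — visit mint.
At yew: go right to fir.
  Visit fir.
  At fir: go left to pear.
    pear is a leaf — visit pear.
  At fir: go right to lime.
    Visit lime.
    At lime: go left to rose.
      Visit rose.
      At rose: go left to iris.
        iris is a leaf — visit iris.
      At rose: go right to ash.
        ash is a leaf — visit ash.
    At lime: go right to kale.
      kale is a leaf — visit kale.
Full pre-order sequence: yew, mint, fir, pear, lime, rose, iris, ash, kale.

iris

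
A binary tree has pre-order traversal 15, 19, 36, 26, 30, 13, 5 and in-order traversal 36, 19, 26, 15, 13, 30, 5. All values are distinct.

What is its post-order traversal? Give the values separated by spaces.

The first element of pre-order is the root; it splits in-order into left and right subtrees.
Root 15: left subtree has 3 nodes {36, 19, 26}, right has 3 {13, 30, 5}.
  Root 19: left subtree has 1 node {36}, right has 1 {26}.
  Root 30: left subtree has 1 node {13}, right has 1 {5}.

36 26 19 13 5 30 15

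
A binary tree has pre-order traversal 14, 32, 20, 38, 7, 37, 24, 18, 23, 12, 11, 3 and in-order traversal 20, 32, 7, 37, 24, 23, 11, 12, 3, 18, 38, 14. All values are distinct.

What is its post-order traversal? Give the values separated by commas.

20, 11, 3, 12, 23, 18, 24, 37, 7, 38, 32, 14

The first element of pre-order is the root; it splits in-order into left and right subtrees.
Root 14: left subtree has 11 nodes {20, 32, 7, 37, 24, 23, 11, 12, 3, 18, 38}, right has 0 { }.
  Root 32: left subtree has 1 node {20}, right has 9 {7, 37, 24, 23, 11, 12, 3, 18, 38}.
    Root 38: left subtree has 8 nodes {7, 37, 24, 23, 11, 12, 3, 18}, right has 0 { }.
      Root 7: left subtree has 0 nodes { }, right has 7 {37, 24, 23, 11, 12, 3, 18}.
        Root 37: left subtree has 0 nodes { }, right has 6 {24, 23, 11, 12, 3, 18}.
          Root 24: left subtree has 0 nodes { }, right has 5 {23, 11, 12, 3, 18}.
            Root 18: left subtree has 4 nodes {23, 11, 12, 3}, right has 0 { }.
              Root 23: left subtree has 0 nodes { }, right has 3 {11, 12, 3}.
                Root 12: left subtree has 1 node {11}, right has 1 {3}.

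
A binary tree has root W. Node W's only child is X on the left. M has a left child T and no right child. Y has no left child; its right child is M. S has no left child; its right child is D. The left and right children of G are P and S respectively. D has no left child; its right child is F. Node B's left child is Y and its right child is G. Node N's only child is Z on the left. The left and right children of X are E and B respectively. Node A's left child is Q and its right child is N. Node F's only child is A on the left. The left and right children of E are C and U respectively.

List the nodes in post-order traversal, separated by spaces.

Post-order visits the left subtree, then the right subtree, then the node.
At W: go left to X.
  At X: go left to E.
    At E: go left to C.
      C is a leaf — visit C.
    At E: go right to U.
      U is a leaf — visit U.
    Visit E.
  At X: go right to B.
    At B: go left to Y.
      At Y: no left child.
      At Y: go right to M.
        At M: go left to T.
          T is a leaf — visit T.
        At M: no right child.
        Visit M.
      Visit Y.
    At B: go right to G.
      At G: go left to P.
        P is a leaf — visit P.
      At G: go right to S.
        At S: no left child.
        At S: go right to D.
          At D: no left child.
          At D: go right to F.
            At F: go left to A.
              At A: go left to Q.
                Q is a leaf — visit Q.
              At A: go right to N.
                At N: go left to Z.
                  Z is a leaf — visit Z.
                At N: no right child.
                Visit N.
              Visit A.
            At F: no right child.
            Visit F.
          Visit D.
        Visit S.
      Visit G.
    Visit B.
  Visit X.
At W: no right child.
Visit W.

C U E T M Y P Q Z N A F D S G B X W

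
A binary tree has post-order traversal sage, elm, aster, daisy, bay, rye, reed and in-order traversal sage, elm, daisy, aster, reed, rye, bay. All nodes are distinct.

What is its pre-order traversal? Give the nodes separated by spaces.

reed daisy elm sage aster rye bay

The last element of post-order is the root; it splits in-order into left and right subtrees.
Root reed: left subtree has 4 nodes {sage, elm, daisy, aster}, right has 2 {rye, bay}.
  Root daisy: left subtree has 2 nodes {sage, elm}, right has 1 {aster}.
    Root elm: left subtree has 1 node {sage}, right has 0 { }.
  Root rye: left subtree has 0 nodes { }, right has 1 {bay}.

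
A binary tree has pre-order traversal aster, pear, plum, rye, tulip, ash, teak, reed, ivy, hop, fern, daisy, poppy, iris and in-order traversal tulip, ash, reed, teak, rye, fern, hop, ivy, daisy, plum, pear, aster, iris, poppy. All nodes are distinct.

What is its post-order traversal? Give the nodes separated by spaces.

The first element of pre-order is the root; it splits in-order into left and right subtrees.
Root aster: left subtree has 11 nodes {tulip, ash, reed, teak, rye, fern, hop, ivy, daisy, plum, pear}, right has 2 {iris, poppy}.
  Root pear: left subtree has 10 nodes {tulip, ash, reed, teak, rye, fern, hop, ivy, daisy, plum}, right has 0 { }.
    Root plum: left subtree has 9 nodes {tulip, ash, reed, teak, rye, fern, hop, ivy, daisy}, right has 0 { }.
      Root rye: left subtree has 4 nodes {tulip, ash, reed, teak}, right has 4 {fern, hop, ivy, daisy}.
        Root tulip: left subtree has 0 nodes { }, right has 3 {ash, reed, teak}.
          Root ash: left subtree has 0 nodes { }, right has 2 {reed, teak}.
            Root teak: left subtree has 1 node {reed}, right has 0 { }.
        Root ivy: left subtree has 2 nodes {fern, hop}, right has 1 {daisy}.
          Root hop: left subtree has 1 node {fern}, right has 0 { }.
  Root poppy: left subtree has 1 node {iris}, right has 0 { }.

reed teak ash tulip fern hop daisy ivy rye plum pear iris poppy aster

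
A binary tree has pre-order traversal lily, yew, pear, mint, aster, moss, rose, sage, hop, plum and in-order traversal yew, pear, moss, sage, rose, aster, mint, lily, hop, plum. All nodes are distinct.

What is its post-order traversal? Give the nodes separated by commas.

The first element of pre-order is the root; it splits in-order into left and right subtrees.
Root lily: left subtree has 7 nodes {yew, pear, moss, sage, rose, aster, mint}, right has 2 {hop, plum}.
  Root yew: left subtree has 0 nodes { }, right has 6 {pear, moss, sage, rose, aster, mint}.
    Root pear: left subtree has 0 nodes { }, right has 5 {moss, sage, rose, aster, mint}.
      Root mint: left subtree has 4 nodes {moss, sage, rose, aster}, right has 0 { }.
        Root aster: left subtree has 3 nodes {moss, sage, rose}, right has 0 { }.
          Root moss: left subtree has 0 nodes { }, right has 2 {sage, rose}.
            Root rose: left subtree has 1 node {sage}, right has 0 { }.
  Root hop: left subtree has 0 nodes { }, right has 1 {plum}.

sage, rose, moss, aster, mint, pear, yew, plum, hop, lily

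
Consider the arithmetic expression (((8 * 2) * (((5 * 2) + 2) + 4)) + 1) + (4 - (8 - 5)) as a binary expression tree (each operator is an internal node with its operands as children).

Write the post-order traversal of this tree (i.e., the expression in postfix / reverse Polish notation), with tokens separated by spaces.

8 2 * 5 2 * 2 + 4 + * 1 + 4 8 5 - - +

Post-order on an expression tree gives postfix notation: for each operator, emit left operand, right operand, then the operator.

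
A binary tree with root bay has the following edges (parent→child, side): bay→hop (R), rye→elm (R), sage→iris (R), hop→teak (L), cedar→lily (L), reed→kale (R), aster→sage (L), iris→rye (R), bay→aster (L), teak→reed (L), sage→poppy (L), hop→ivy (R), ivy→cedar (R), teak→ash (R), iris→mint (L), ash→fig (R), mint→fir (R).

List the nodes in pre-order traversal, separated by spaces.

bay aster sage poppy iris mint fir rye elm hop teak reed kale ash fig ivy cedar lily

Pre-order visits the node, then its left subtree, then its right subtree.
Visit bay.
At bay: go left to aster.
  Visit aster.
  At aster: go left to sage.
    Visit sage.
    At sage: go left to poppy.
      poppy is a leaf — visit poppy.
    At sage: go right to iris.
      Visit iris.
      At iris: go left to mint.
        Visit mint.
        At mint: no left child.
        At mint: go right to fir.
          fir is a leaf — visit fir.
      At iris: go right to rye.
        Visit rye.
        At rye: no left child.
        At rye: go right to elm.
          elm is a leaf — visit elm.
  At aster: no right child.
At bay: go right to hop.
  Visit hop.
  At hop: go left to teak.
    Visit teak.
    At teak: go left to reed.
      Visit reed.
      At reed: no left child.
      At reed: go right to kale.
        kale is a leaf — visit kale.
    At teak: go right to ash.
      Visit ash.
      At ash: no left child.
      At ash: go right to fig.
        fig is a leaf — visit fig.
  At hop: go right to ivy.
    Visit ivy.
    At ivy: no left child.
    At ivy: go right to cedar.
      Visit cedar.
      At cedar: go left to lily.
        lily is a leaf — visit lily.
      At cedar: no right child.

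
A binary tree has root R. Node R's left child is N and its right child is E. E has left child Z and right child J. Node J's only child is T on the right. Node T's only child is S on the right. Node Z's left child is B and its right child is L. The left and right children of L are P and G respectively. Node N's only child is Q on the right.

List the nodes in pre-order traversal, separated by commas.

R, N, Q, E, Z, B, L, P, G, J, T, S

Pre-order visits the node, then its left subtree, then its right subtree.
Visit R.
At R: go left to N.
  Visit N.
  At N: no left child.
  At N: go right to Q.
    Q is a leaf — visit Q.
At R: go right to E.
  Visit E.
  At E: go left to Z.
    Visit Z.
    At Z: go left to B.
      B is a leaf — visit B.
    At Z: go right to L.
      Visit L.
      At L: go left to P.
        P is a leaf — visit P.
      At L: go right to G.
        G is a leaf — visit G.
  At E: go right to J.
    Visit J.
    At J: no left child.
    At J: go right to T.
      Visit T.
      At T: no left child.
      At T: go right to S.
        S is a leaf — visit S.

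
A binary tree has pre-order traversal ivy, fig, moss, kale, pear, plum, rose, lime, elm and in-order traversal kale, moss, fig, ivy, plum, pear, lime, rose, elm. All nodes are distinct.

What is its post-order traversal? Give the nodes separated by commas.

kale, moss, fig, plum, lime, elm, rose, pear, ivy

The first element of pre-order is the root; it splits in-order into left and right subtrees.
Root ivy: left subtree has 3 nodes {kale, moss, fig}, right has 5 {plum, pear, lime, rose, elm}.
  Root fig: left subtree has 2 nodes {kale, moss}, right has 0 { }.
    Root moss: left subtree has 1 node {kale}, right has 0 { }.
  Root pear: left subtree has 1 node {plum}, right has 3 {lime, rose, elm}.
    Root rose: left subtree has 1 node {lime}, right has 1 {elm}.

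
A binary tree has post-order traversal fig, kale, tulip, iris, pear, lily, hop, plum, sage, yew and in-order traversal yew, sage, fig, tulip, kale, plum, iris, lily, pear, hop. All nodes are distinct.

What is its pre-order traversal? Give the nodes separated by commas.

yew, sage, plum, tulip, fig, kale, hop, lily, iris, pear

The last element of post-order is the root; it splits in-order into left and right subtrees.
Root yew: left subtree has 0 nodes { }, right has 9 {sage, fig, tulip, kale, plum, iris, lily, pear, hop}.
  Root sage: left subtree has 0 nodes { }, right has 8 {fig, tulip, kale, plum, iris, lily, pear, hop}.
    Root plum: left subtree has 3 nodes {fig, tulip, kale}, right has 4 {iris, lily, pear, hop}.
      Root tulip: left subtree has 1 node {fig}, right has 1 {kale}.
      Root hop: left subtree has 3 nodes {iris, lily, pear}, right has 0 { }.
        Root lily: left subtree has 1 node {iris}, right has 1 {pear}.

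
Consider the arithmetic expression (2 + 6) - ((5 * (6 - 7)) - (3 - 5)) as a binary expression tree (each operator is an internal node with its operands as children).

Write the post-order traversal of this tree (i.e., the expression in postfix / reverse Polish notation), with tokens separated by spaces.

Post-order on an expression tree gives postfix notation: for each operator, emit left operand, right operand, then the operator.

2 6 + 5 6 7 - * 3 5 - - -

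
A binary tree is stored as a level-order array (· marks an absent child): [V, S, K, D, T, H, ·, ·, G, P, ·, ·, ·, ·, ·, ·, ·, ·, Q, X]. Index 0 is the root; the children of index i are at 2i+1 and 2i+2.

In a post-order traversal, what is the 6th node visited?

T

Post-order visits the left subtree, then the right subtree, then the node.
At V: go left to S.
  At S: go left to D.
    At D: no left child.
    At D: go right to G.
      At G: no left child.
      At G: go right to Q.
        Q is a leaf — visit Q.
      Visit G.
    Visit D.
  At S: go right to T.
    At T: go left to P.
      At P: go left to X.
        X is a leaf — visit X.
      At P: no right child.
      Visit P.
    At T: no right child.
    Visit T.
  Visit S.
At V: go right to K.
  At K: go left to H.
    H is a leaf — visit H.
  At K: no right child.
  Visit K.
Visit V.
Full post-order sequence: Q, G, D, X, P, T, S, H, K, V.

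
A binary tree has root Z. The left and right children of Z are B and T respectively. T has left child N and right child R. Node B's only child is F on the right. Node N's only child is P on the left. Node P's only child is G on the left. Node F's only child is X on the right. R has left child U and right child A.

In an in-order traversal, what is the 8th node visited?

T

In-order visits the left subtree, then the node, then the right subtree.
At Z: go left to B.
  At B: no left child.
  Visit B.
  At B: go right to F.
    At F: no left child.
    Visit F.
    At F: go right to X.
      X is a leaf — visit X.
Visit Z.
At Z: go right to T.
  At T: go left to N.
    At N: go left to P.
      At P: go left to G.
        G is a leaf — visit G.
      Visit P.
      At P: no right child.
    Visit N.
    At N: no right child.
  Visit T.
  At T: go right to R.
    At R: go left to U.
      U is a leaf — visit U.
    Visit R.
    At R: go right to A.
      A is a leaf — visit A.
Full in-order sequence: B, F, X, Z, G, P, N, T, U, R, A.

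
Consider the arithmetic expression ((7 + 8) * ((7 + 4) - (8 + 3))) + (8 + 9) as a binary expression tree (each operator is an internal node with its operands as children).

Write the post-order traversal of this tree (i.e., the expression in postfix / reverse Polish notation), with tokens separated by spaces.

7 8 + 7 4 + 8 3 + - * 8 9 + +

Post-order on an expression tree gives postfix notation: for each operator, emit left operand, right operand, then the operator.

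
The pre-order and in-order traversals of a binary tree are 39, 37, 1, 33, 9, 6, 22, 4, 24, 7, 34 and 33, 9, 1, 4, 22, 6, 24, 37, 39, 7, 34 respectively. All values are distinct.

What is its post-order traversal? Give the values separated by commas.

The first element of pre-order is the root; it splits in-order into left and right subtrees.
Root 39: left subtree has 8 nodes {33, 9, 1, 4, 22, 6, 24, 37}, right has 2 {7, 34}.
  Root 37: left subtree has 7 nodes {33, 9, 1, 4, 22, 6, 24}, right has 0 { }.
    Root 1: left subtree has 2 nodes {33, 9}, right has 4 {4, 22, 6, 24}.
      Root 33: left subtree has 0 nodes { }, right has 1 {9}.
      Root 6: left subtree has 2 nodes {4, 22}, right has 1 {24}.
        Root 22: left subtree has 1 node {4}, right has 0 { }.
  Root 7: left subtree has 0 nodes { }, right has 1 {34}.

9, 33, 4, 22, 24, 6, 1, 37, 34, 7, 39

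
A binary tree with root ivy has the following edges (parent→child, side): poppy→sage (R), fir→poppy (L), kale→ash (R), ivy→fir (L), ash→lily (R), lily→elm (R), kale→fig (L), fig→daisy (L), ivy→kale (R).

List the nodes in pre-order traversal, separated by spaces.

Pre-order visits the node, then its left subtree, then its right subtree.
Visit ivy.
At ivy: go left to fir.
  Visit fir.
  At fir: go left to poppy.
    Visit poppy.
    At poppy: no left child.
    At poppy: go right to sage.
      sage is a leaf — visit sage.
  At fir: no right child.
At ivy: go right to kale.
  Visit kale.
  At kale: go left to fig.
    Visit fig.
    At fig: go left to daisy.
      daisy is a leaf — visit daisy.
    At fig: no right child.
  At kale: go right to ash.
    Visit ash.
    At ash: no left child.
    At ash: go right to lily.
      Visit lily.
      At lily: no left child.
      At lily: go right to elm.
        elm is a leaf — visit elm.

ivy fir poppy sage kale fig daisy ash lily elm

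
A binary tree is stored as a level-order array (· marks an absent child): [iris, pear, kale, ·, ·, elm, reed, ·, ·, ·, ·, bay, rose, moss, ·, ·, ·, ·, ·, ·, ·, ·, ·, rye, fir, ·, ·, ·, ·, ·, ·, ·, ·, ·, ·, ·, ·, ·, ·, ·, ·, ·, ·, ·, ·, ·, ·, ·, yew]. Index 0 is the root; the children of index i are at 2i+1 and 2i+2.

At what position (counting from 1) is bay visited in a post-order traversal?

5

Post-order visits the left subtree, then the right subtree, then the node.
At iris: go left to pear.
  pear is a leaf — visit pear.
At iris: go right to kale.
  At kale: go left to elm.
    At elm: go left to bay.
      At bay: go left to rye.
        At rye: no left child.
        At rye: go right to yew.
          yew is a leaf — visit yew.
        Visit rye.
      At bay: go right to fir.
        fir is a leaf — visit fir.
      Visit bay.
    At elm: go right to rose.
      rose is a leaf — visit rose.
    Visit elm.
  At kale: go right to reed.
    At reed: go left to moss.
      moss is a leaf — visit moss.
    At reed: no right child.
    Visit reed.
  Visit kale.
Visit iris.
Full post-order sequence: pear, yew, rye, fir, bay, rose, elm, moss, reed, kale, iris.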